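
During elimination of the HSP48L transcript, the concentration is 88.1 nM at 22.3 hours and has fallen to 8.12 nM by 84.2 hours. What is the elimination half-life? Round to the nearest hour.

18 hours

Over Δt = 84.2 − 22.3 = 61.9 hours, the level fell by a factor of 88.1/8.12 ≈ 10.85.
n = log₂(10.85) ≈ 3.4396 half-lives, so t½ = 61.9/3.4396 ≈ 17.996 hours.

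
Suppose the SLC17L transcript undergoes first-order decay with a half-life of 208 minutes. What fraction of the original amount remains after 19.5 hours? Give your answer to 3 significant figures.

19.5 hours = 1170 minutes.
n = 1170/208 ≈ 5.625 half-lives.
Fraction remaining = (1/2)^5.625 ≈ 0.020263.

0.0203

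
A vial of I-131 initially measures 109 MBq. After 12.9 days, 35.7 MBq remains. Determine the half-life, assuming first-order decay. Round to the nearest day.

8 days

A/A₀ = 35.7/109 ≈ 0.32752.
n = log₂(3.0532) ≈ 1.6103 half-lives elapsed in 12.9 days.
t½ = 12.9/1.6103 ≈ 8.0108 days.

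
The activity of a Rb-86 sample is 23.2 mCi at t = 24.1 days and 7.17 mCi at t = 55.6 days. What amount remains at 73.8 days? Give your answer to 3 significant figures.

Over Δt = 55.6 − 24.1 = 31.5 days, the level fell by a factor of 23.2/7.17 ≈ 3.2357.
n = log₂(3.2357) ≈ 1.6941 half-lives, so t½ = 31.5/1.6941 ≈ 18.594 days.
From t = 55.6 to t = 73.8: 7.17 × (1/2)^((73.8−55.6)/18.594) ≈ 3.6381 mCi.

3.64 mCi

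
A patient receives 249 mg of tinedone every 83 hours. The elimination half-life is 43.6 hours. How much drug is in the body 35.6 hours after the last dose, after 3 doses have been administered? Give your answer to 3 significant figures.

189 mg

The 3 doses were given 201.6, 118.6, 35.6 hours ago.
Total = 249·(1/2)^(201.6/43.6) + 249·(1/2)^(118.6/43.6) + 249·(1/2)^(35.6/43.6)
      = 10.099 + 37.787 + 141.39 ≈ 189.27 mg.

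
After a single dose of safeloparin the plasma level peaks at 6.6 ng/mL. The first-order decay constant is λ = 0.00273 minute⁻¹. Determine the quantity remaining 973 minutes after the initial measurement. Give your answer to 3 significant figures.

t½ = ln 2 / λ = 0.69315 / 0.00273 ≈ 253.9 minutes.
Number of half-lives: n = 973/253.9 ≈ 3.8322.
Remaining = 6.6 × (1/2)^3.8322 = 6.6 × 0.070208 ≈ 0.46337 ng/mL.

0.463 ng/mL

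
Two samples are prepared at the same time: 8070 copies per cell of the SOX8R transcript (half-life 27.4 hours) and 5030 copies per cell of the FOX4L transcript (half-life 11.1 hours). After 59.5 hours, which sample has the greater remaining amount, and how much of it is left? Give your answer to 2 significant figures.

SOX8R transcript: 8070 × (1/2)^2.1715 ≈ 1791.3 copies per cell.
FOX4L transcript: 5030 × (1/2)^5.3604 ≈ 122.44 copies per cell.
SOX8R transcript has more remaining, at ≈ 1791.3 copies per cell.

SOX8R transcript, 1800 copies per cell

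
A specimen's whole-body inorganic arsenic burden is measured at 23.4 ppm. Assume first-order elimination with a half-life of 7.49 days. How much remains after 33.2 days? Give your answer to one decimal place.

Number of half-lives: n = 33.2/7.49 ≈ 4.4326.
Remaining = 23.4 × (1/2)^4.4326 = 23.4 × 0.046309 ≈ 1.0836 ppm.

1.1 ppm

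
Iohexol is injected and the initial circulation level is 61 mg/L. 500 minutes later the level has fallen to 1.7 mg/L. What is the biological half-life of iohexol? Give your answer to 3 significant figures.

96.8 minutes

A/A₀ = 1.7/61 ≈ 0.027869.
n = log₂(35.882) ≈ 5.1652 half-lives elapsed in 500 minutes.
t½ = 500/5.1652 ≈ 96.802 minutes.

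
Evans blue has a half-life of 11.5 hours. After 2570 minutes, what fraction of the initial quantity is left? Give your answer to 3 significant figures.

0.0756

2570 minutes = 42.8333 hours.
n = 42.8333/11.5 ≈ 3.7246 half-lives.
Fraction remaining = (1/2)^3.7246 ≈ 0.075644.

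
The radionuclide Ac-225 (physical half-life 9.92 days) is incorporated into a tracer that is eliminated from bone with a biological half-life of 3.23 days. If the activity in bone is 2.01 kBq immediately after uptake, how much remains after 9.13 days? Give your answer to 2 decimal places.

0.15 kBq

1/t_eff = 1/t_phys + 1/t_biol = 1/9.92 + 1/3.23 = 0.4104 per day.
t_eff = 9.92 × 3.23 / (9.92 + 3.23) ≈ 2.4366 days.
Remaining = 2.01 × (1/2)^(9.13/2.4366) = 2.01 × (1/2)^3.747 ≈ 0.14971 kBq.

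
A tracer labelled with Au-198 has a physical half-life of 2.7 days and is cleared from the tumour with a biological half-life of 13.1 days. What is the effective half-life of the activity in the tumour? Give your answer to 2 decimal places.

2.24 days

1/t_eff = 1/t_phys + 1/t_biol = 1/2.7 + 1/13.1 = 0.44671 per day.
t_eff = 2.7 × 13.1 / (2.7 + 13.1) ≈ 2.2386 days.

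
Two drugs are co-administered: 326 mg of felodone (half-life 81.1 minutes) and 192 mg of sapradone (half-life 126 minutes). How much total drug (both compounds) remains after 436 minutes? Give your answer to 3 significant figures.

felodone: 326 × (1/2)^(436/81.1) = 326 × (1/2)^5.3761 ≈ 7.8498 mg.
sapradone: 192 × (1/2)^(436/126) = 192 × (1/2)^3.4603 ≈ 17.444 mg.
Total = 7.8498 + 17.444 ≈ 25.294 mg.

25.3 mg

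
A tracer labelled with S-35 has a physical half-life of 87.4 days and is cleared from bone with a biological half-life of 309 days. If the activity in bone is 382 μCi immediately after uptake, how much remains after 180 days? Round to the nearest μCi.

61 μCi

1/t_eff = 1/t_phys + 1/t_biol = 1/87.4 + 1/309 = 0.014678 per day.
t_eff = 87.4 × 309 / (87.4 + 309) ≈ 68.13 days.
Remaining = 382 × (1/2)^(180/68.13) = 382 × (1/2)^2.642 ≈ 61.198 μCi.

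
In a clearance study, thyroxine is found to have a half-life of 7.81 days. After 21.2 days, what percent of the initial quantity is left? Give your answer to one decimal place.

15.2%

n = 21.2/7.81 ≈ 2.7145 half-lives.
Fraction remaining = (1/2)^2.7145 ≈ 0.15236, i.e. 15.236%.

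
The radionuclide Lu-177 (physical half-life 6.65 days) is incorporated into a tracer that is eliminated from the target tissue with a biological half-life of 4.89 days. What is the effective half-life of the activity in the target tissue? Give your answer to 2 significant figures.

1/t_eff = 1/t_phys + 1/t_biol = 1/6.65 + 1/4.89 = 0.35487 per day.
t_eff = 6.65 × 4.89 / (6.65 + 4.89) ≈ 2.8179 days.

2.8 days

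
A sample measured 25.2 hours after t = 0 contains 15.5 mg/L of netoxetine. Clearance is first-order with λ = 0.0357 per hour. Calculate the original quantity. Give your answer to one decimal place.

38.1 mg/L

t½ = ln 2 / λ = 0.69315 / 0.0357 ≈ 19.416 hours.
Number of half-lives elapsed: n = 25.2/19.416 ≈ 1.2979.
A₀ = A × 2^n = 15.5 × 2^1.2979 = 15.5 × 2.4587 ≈ 38.11 mg/L.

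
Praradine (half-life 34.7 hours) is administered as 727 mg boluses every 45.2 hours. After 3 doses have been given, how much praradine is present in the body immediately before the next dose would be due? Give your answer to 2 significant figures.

460 mg

The 3 doses were given 135.6, 90.4, 45.2 hours ago.
Total = 727·(1/2)^(135.6/34.7) + 727·(1/2)^(90.4/34.7) + 727·(1/2)^(45.2/34.7)
      = 48.437 + 119.48 + 294.72 ≈ 462.64 mg.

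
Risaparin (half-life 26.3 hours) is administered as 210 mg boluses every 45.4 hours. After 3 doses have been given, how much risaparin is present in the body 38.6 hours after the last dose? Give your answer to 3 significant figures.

The 3 doses were given 129.4, 84, 38.6 hours ago.
Total = 210·(1/2)^(129.4/26.3) + 210·(1/2)^(84/26.3) + 210·(1/2)^(38.6/26.3)
      = 6.9359 + 22.949 + 75.928 ≈ 105.81 mg.

106 mg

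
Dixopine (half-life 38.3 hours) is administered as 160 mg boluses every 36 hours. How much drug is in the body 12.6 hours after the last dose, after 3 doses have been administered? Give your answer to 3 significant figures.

228 mg

The 3 doses were given 84.6, 48.6, 12.6 hours ago.
Total = 160·(1/2)^(84.6/38.3) + 160·(1/2)^(48.6/38.3) + 160·(1/2)^(12.6/38.3)
      = 34.608 + 66.395 + 127.38 ≈ 228.38 mg.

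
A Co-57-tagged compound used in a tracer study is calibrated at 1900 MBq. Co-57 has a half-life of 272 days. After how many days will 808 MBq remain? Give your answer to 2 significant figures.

Fraction remaining = 808/1900 ≈ 0.42526.
n = log₂(1900/808) = ln(2.3515)/ln 2 ≈ 1.2336 half-lives.
t = n × t½ = 1.2336 × 272 ≈ 335.53 days.

340 days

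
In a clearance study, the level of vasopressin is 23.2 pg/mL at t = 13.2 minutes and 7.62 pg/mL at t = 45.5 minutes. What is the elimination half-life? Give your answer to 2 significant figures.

Over Δt = 45.5 − 13.2 = 32.3 minutes, the level fell by a factor of 23.2/7.62 ≈ 3.0446.
n = log₂(3.0446) ≈ 1.6063 half-lives, so t½ = 32.3/1.6063 ≈ 20.109 minutes.

20 minutes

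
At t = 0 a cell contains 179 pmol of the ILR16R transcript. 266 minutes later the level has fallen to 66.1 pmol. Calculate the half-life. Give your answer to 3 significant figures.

185 minutes

A/A₀ = 66.1/179 ≈ 0.36927.
n = log₂(2.708) ≈ 1.4372 half-lives elapsed in 266 minutes.
t½ = 266/1.4372 ≈ 185.08 minutes.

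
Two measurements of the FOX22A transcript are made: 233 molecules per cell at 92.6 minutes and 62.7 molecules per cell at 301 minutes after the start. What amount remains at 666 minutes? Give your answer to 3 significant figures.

6.29 molecules per cell

Over Δt = 301 − 92.6 = 208.4 minutes, the level fell by a factor of 233/62.7 ≈ 3.7161.
n = log₂(3.7161) ≈ 1.8938 half-lives, so t½ = 208.4/1.8938 ≈ 110.04 minutes.
From t = 301 to t = 666: 62.7 × (1/2)^((666−301)/110.04) ≈ 6.2921 molecules per cell.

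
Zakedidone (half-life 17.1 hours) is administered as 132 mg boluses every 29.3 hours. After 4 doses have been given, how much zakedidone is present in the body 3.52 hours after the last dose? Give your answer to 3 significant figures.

The 4 doses were given 91.42, 62.12, 32.82, 3.52 hours ago.
Total = 132·(1/2)^(91.42/17.1) + 132·(1/2)^(62.12/17.1) + 132·(1/2)^(32.82/17.1) + 132·(1/2)^(3.52/17.1)
      = 3.2449 + 10.642 + 34.899 + 114.45 ≈ 163.23 mg.

163 mg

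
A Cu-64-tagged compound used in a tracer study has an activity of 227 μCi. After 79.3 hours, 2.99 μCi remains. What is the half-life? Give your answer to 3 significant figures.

A/A₀ = 2.99/227 ≈ 0.013172.
n = log₂(75.92) ≈ 6.2464 half-lives elapsed in 79.3 hours.
t½ = 79.3/6.2464 ≈ 12.695 hours.

12.7 hours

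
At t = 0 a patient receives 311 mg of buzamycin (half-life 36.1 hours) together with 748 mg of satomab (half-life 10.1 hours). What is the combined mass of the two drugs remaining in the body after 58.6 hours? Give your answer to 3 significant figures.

buzamycin: 311 × (1/2)^(58.6/36.1) = 311 × (1/2)^1.6233 ≈ 100.95 mg.
satomab: 748 × (1/2)^(58.6/10.1) = 748 × (1/2)^5.802 ≈ 13.407 mg.
Total = 100.95 + 13.407 ≈ 114.36 mg.

114 mg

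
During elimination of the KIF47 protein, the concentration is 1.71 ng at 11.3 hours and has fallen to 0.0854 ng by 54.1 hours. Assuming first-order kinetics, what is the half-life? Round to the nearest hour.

10 hours

Over Δt = 54.1 − 11.3 = 42.8 hours, the level fell by a factor of 1.71/0.0854 ≈ 20.023.
n = log₂(20.023) ≈ 4.3236 half-lives, so t½ = 42.8/4.3236 ≈ 9.8991 hours.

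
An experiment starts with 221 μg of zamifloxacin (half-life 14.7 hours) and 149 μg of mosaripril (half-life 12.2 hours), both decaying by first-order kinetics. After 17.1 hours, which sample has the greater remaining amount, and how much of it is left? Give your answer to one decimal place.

zamifloxacin, 98.7 μg

zamifloxacin: 221 × (1/2)^1.1633 ≈ 98.677 μg.
mosaripril: 149 × (1/2)^1.4016 ≈ 56.396 μg.
Zamifloxacin has more remaining, at ≈ 98.677 μg.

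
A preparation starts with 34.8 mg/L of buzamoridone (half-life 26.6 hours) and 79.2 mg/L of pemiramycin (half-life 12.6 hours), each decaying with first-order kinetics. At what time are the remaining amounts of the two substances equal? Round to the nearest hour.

Set 34.8·(1/2)^(t/26.6) = 79.2·(1/2)^(t/12.6).
Taking log₂: log₂(34.8/79.2) = t·(1/26.6 − 1/12.6).
log₂(0.43939) = -1.1864; 1/26.6 − 1/12.6 = -0.041771.
t = -1.1864 / -0.041771 ≈ 28.403 hours.

28 hours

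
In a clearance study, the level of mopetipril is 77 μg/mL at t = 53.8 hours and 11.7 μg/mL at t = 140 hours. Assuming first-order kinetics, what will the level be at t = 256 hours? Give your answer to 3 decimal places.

0.927 μg/mL

Over Δt = 140 − 53.8 = 86.2 hours, the level fell by a factor of 77/11.7 ≈ 6.5812.
n = log₂(6.5812) ≈ 2.7183 half-lives, so t½ = 86.2/2.7183 ≈ 31.71 hours.
From t = 140 to t = 256: 11.7 × (1/2)^((256−140)/31.71) ≈ 0.9268 μg/mL.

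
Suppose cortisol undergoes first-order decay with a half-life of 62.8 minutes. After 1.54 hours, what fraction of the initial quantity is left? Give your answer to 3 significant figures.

1.54 hours = 92.4 minutes.
n = 92.4/62.8 ≈ 1.4713 half-lives.
Fraction remaining = (1/2)^1.4713 ≈ 0.36065.

0.361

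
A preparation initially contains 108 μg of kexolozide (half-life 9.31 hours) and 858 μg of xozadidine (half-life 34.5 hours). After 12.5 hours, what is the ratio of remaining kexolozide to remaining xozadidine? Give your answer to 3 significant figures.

kexolozide: 108 × (1/2)^(12.5/9.31) = 108 × (1/2)^1.3426 ≈ 42.584 μg.
xozadidine: 858 × (1/2)^(12.5/34.5) = 858 × (1/2)^0.36232 ≈ 667.45 μg.
Ratio ≈ 42.584 / 667.45 ≈ 0.063801.

0.0638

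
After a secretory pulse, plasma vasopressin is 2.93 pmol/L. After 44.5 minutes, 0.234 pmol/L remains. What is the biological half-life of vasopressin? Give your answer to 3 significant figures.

12.2 minutes

A/A₀ = 0.234/2.93 ≈ 0.079863.
n = log₂(12.521) ≈ 3.6463 half-lives elapsed in 44.5 minutes.
t½ = 44.5/3.6463 ≈ 12.204 minutes.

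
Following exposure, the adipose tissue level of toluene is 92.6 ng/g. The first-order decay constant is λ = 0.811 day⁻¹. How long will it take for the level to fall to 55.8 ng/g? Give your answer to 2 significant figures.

t½ = ln 2 / λ = 0.69315 / 0.811 ≈ 0.85468 days.
Fraction remaining = 55.8/92.6 ≈ 0.60259.
n = log₂(92.6/55.8) = ln(1.6595)/ln 2 ≈ 0.73075 half-lives.
t = n × t½ = 0.73075 × 0.85468 ≈ 0.62456 days.

0.62 days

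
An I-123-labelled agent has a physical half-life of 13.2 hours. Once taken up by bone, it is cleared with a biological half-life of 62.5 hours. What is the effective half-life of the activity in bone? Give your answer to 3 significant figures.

1/t_eff = 1/t_phys + 1/t_biol = 1/13.2 + 1/62.5 = 0.091758 per hour.
t_eff = 13.2 × 62.5 / (13.2 + 62.5) ≈ 10.898 hours.

10.9 hours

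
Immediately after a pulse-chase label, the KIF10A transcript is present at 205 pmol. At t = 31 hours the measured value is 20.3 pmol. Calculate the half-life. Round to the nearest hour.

9 hours

A/A₀ = 20.3/205 ≈ 0.099024.
n = log₂(10.099) ≈ 3.3361 half-lives elapsed in 31 hours.
t½ = 31/3.3361 ≈ 9.2924 hours.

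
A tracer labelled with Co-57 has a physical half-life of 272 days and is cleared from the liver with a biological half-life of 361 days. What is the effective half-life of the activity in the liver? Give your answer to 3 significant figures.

1/t_eff = 1/t_phys + 1/t_biol = 1/272 + 1/361 = 0.0064466 per day.
t_eff = 272 × 361 / (272 + 361) ≈ 155.12 days.

155 days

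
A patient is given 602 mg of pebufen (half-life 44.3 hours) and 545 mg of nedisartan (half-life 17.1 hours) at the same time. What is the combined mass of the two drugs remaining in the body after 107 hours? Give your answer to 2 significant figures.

120 mg

pebufen: 602 × (1/2)^(107/44.3) = 602 × (1/2)^2.4153 ≈ 112.85 mg.
nedisartan: 545 × (1/2)^(107/17.1) = 545 × (1/2)^6.2573 ≈ 7.1246 mg.
Total = 112.85 + 7.1246 ≈ 119.98 mg.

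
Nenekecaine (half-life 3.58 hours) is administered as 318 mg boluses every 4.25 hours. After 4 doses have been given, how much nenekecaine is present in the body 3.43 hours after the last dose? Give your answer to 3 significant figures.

281 mg

The 4 doses were given 16.18, 11.93, 7.68, 3.43 hours ago.
Total = 318·(1/2)^(16.18/3.58) + 318·(1/2)^(11.93/3.58) + 318·(1/2)^(7.68/3.58) + 318·(1/2)^(3.43/3.58)
      = 13.865 + 31.57 + 71.886 + 163.69 ≈ 281.01 mg.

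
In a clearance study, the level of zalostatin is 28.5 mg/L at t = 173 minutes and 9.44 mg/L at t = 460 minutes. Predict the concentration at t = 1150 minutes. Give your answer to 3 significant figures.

0.663 mg/L

Over Δt = 460 − 173 = 287 minutes, the level fell by a factor of 28.5/9.44 ≈ 3.0191.
n = log₂(3.0191) ≈ 1.5941 half-lives, so t½ = 287/1.5941 ≈ 180.04 minutes.
From t = 460 to t = 1150: 9.44 × (1/2)^((1150−460)/180.04) ≈ 0.66263 mg/L.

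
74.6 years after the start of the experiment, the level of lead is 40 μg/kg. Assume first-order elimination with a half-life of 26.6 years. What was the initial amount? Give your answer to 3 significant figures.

Number of half-lives elapsed: n = 74.6/26.6 ≈ 2.8045.
A₀ = A × 2^n = 40 × 2^2.8045 = 40 × 6.9862 ≈ 279.45 μg/kg.

279 μg/kg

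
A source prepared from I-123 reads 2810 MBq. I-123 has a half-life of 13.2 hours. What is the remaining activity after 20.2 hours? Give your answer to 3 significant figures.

Number of half-lives: n = 20.2/13.2 ≈ 1.5303.
Remaining = 2810 × (1/2)^1.5303 = 2810 × 0.3462 ≈ 972.84 MBq.

973 MBq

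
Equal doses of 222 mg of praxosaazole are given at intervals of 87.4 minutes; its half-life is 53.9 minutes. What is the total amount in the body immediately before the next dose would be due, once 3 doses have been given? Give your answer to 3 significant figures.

The 3 doses were given 262.2, 174.8, 87.4 minutes ago.
Total = 222·(1/2)^(262.2/53.9) + 222·(1/2)^(174.8/53.9) + 222·(1/2)^(87.4/53.9)
      = 7.6203 + 23.448 + 72.148 ≈ 103.22 mg.

103 mg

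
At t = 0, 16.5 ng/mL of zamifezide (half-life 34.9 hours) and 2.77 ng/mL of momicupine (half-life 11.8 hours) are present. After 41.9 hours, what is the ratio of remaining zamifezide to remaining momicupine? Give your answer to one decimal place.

30.4

zamifezide: 16.5 × (1/2)^(41.9/34.9) = 16.5 × (1/2)^1.2006 ≈ 7.1792 ng/mL.
momicupine: 2.77 × (1/2)^(41.9/11.8) = 2.77 × (1/2)^3.5508 ≈ 0.23636 ng/mL.
Ratio ≈ 7.1792 / 0.23636 ≈ 30.374.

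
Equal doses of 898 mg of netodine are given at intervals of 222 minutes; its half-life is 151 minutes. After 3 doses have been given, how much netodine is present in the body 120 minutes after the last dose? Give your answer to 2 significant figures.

770 mg

The 3 doses were given 564, 342, 120 minutes ago.
Total = 898·(1/2)^(564/151) + 898·(1/2)^(342/151) + 898·(1/2)^(120/151)
      = 67.437 + 186.84 + 517.66 ≈ 771.94 mg.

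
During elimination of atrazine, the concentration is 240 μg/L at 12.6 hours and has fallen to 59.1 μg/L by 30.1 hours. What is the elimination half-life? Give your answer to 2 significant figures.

8.7 hours

Over Δt = 30.1 − 12.6 = 17.5 hours, the level fell by a factor of 240/59.1 ≈ 4.0609.
n = log₂(4.0609) ≈ 2.0218 half-lives, so t½ = 17.5/2.0218 ≈ 8.6556 hours.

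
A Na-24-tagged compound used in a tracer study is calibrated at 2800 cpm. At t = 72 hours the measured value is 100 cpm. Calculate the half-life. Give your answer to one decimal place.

15.0 hours

A/A₀ = 100/2800 ≈ 0.035714.
n = log₂(28) ≈ 4.8074 half-lives elapsed in 72 hours.
t½ = 72/4.8074 ≈ 14.977 hours.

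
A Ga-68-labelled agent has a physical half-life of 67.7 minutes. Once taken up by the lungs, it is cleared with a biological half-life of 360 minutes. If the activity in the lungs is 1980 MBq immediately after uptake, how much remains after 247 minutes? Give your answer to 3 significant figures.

98.1 MBq

1/t_eff = 1/t_phys + 1/t_biol = 1/67.7 + 1/360 = 0.017549 per minute.
t_eff = 67.7 × 360 / (67.7 + 360) ≈ 56.984 minutes.
Remaining = 1980 × (1/2)^(247/56.984) = 1980 × (1/2)^4.3346 ≈ 98.137 MBq.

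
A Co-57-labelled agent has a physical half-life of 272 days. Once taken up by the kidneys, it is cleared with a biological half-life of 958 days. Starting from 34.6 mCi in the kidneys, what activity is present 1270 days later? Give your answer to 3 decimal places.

0.543 mCi

1/t_eff = 1/t_phys + 1/t_biol = 1/272 + 1/958 = 0.0047203 per day.
t_eff = 272 × 958 / (272 + 958) ≈ 211.85 days.
Remaining = 34.6 × (1/2)^(1270/211.85) = 34.6 × (1/2)^5.9948 ≈ 0.54258 mCi.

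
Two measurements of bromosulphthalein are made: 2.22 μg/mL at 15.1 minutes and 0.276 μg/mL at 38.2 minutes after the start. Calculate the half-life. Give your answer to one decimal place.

7.7 minutes

Over Δt = 38.2 − 15.1 = 23.1 minutes, the level fell by a factor of 2.22/0.276 ≈ 8.0435.
n = log₂(8.0435) ≈ 3.0078 half-lives, so t½ = 23.1/3.0078 ≈ 7.68 minutes.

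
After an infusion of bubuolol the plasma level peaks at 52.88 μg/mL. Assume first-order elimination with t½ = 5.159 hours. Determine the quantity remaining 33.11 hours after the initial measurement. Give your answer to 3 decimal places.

Number of half-lives: n = 33.11/5.159 ≈ 6.4179.
Remaining = 52.88 × (1/2)^6.4179 = 52.88 × 0.011695 ≈ 0.61845 μg/mL.

0.618 μg/mL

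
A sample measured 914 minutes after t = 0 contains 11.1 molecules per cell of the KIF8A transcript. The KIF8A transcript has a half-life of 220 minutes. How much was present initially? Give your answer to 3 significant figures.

198 molecules per cell

Number of half-lives elapsed: n = 914/220 ≈ 4.1545.
A₀ = A × 2^n = 11.1 × 2^4.1545 = 11.1 × 17.809 ≈ 197.68 molecules per cell.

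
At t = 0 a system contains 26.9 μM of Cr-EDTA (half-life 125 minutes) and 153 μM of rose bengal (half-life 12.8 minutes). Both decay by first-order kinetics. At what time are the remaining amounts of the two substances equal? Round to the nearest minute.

Set 26.9·(1/2)^(t/125) = 153·(1/2)^(t/12.8).
Taking log₂: log₂(26.9/153) = t·(1/125 − 1/12.8).
log₂(0.17582) = -2.5079; 1/125 − 1/12.8 = -0.070125.
t = -2.5079 / -0.070125 ≈ 35.763 minutes.

36 minutes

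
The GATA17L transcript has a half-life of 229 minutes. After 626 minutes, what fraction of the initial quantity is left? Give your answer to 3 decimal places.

0.150

n = 626/229 ≈ 2.7336 half-lives.
Fraction remaining = (1/2)^2.7336 ≈ 0.15035.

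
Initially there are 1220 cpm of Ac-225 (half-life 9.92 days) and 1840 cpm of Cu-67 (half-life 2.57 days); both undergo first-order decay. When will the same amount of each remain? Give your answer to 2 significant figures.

Set 1220·(1/2)^(t/9.92) = 1840·(1/2)^(t/2.57).
Taking log₂: log₂(1220/1840) = t·(1/9.92 − 1/2.57).
log₂(0.66304) = -0.59282; 1/9.92 − 1/2.57 = -0.2883.
t = -0.59282 / -0.2883 ≈ 2.0563 days.

2.1 days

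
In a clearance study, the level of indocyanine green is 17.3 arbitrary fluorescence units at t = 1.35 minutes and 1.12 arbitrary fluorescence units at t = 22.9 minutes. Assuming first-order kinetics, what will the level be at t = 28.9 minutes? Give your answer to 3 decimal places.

Over Δt = 22.9 − 1.35 = 21.55 minutes, the level fell by a factor of 17.3/1.12 ≈ 15.446.
n = log₂(15.446) ≈ 3.9492 half-lives, so t½ = 21.55/3.9492 ≈ 5.4568 minutes.
From t = 22.9 to t = 28.9: 1.12 × (1/2)^((28.9−22.9)/5.4568) ≈ 0.52266 arbitrary fluorescence units.

0.523 arbitrary fluorescence units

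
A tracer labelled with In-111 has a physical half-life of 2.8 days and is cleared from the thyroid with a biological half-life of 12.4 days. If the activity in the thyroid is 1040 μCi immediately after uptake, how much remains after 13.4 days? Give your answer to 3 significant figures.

1/t_eff = 1/t_phys + 1/t_biol = 1/2.8 + 1/12.4 = 0.43779 per day.
t_eff = 2.8 × 12.4 / (2.8 + 12.4) ≈ 2.2842 days.
Remaining = 1040 × (1/2)^(13.4/2.2842) = 1040 × (1/2)^5.8664 ≈ 17.827 μCi.

17.8 μCi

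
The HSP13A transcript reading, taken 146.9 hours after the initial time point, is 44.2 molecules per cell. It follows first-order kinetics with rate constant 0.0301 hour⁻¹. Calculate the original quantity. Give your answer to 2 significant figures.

3700 molecules per cell

t½ = ln 2 / k = 0.69315 / 0.0301 ≈ 23.028 hours.
Number of half-lives elapsed: n = 146.9/23.028 ≈ 6.3792.
A₀ = A × 2^n = 44.2 × 2^6.3792 = 44.2 × 83.237 ≈ 3679.1 molecules per cell.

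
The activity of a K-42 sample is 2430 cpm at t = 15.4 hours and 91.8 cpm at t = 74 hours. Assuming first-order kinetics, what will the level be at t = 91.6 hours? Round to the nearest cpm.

34 cpm

Over Δt = 74 − 15.4 = 58.6 hours, the level fell by a factor of 2430/91.8 ≈ 26.471.
n = log₂(26.471) ≈ 4.7263 half-lives, so t½ = 58.6/4.7263 ≈ 12.399 hours.
From t = 74 to t = 91.6: 91.8 × (1/2)^((91.6−74)/12.399) ≈ 34.318 cpm.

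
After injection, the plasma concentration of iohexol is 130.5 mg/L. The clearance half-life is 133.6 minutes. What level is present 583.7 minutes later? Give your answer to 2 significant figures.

Number of half-lives: n = 583.7/133.6 ≈ 4.369.
Remaining = 130.5 × (1/2)^4.369 = 130.5 × 0.048395 ≈ 6.3155 mg/L.

6.3 mg/L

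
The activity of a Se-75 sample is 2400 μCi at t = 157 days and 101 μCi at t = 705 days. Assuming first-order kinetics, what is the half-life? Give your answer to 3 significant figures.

Over Δt = 705 − 157 = 548 days, the level fell by a factor of 2400/101 ≈ 23.762.
n = log₂(23.762) ≈ 4.5706 half-lives, so t½ = 548/4.5706 ≈ 119.9 days.

120 days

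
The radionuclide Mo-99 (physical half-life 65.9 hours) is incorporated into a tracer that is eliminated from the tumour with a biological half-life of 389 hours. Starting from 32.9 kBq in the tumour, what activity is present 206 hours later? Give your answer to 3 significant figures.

1/t_eff = 1/t_phys + 1/t_biol = 1/65.9 + 1/389 = 0.017745 per hour.
t_eff = 65.9 × 389 / (65.9 + 389) ≈ 56.353 hours.
Remaining = 32.9 × (1/2)^(206/56.353) = 32.9 × (1/2)^3.6555 ≈ 2.6108 kBq.

2.61 kBq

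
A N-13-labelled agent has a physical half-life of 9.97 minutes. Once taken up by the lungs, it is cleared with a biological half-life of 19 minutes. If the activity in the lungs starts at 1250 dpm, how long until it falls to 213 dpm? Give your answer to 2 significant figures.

1/t_eff = 1/t_phys + 1/t_biol = 1/9.97 + 1/19 = 0.15293 per minute.
t_eff = 9.97 × 19 / (9.97 + 19) ≈ 6.5388 minutes.
n = log₂(1250/213) ≈ 2.553; t = 2.553 × 6.5388 ≈ 16.694 minutes.

17 minutes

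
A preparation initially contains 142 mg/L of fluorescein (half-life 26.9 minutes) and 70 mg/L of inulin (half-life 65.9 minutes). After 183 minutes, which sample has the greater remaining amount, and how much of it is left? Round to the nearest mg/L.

fluorescein: 142 × (1/2)^6.803 ≈ 1.2717 mg/L.
inulin: 70 × (1/2)^2.7769 ≈ 10.213 mg/L.
Inulin has more remaining, at ≈ 10.213 mg/L.

inulin, 10 mg/L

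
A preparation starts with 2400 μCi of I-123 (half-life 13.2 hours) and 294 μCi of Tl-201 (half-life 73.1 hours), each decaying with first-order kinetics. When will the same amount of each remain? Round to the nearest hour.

Set 2400·(1/2)^(t/13.2) = 294·(1/2)^(t/73.1).
Taking log₂: log₂(2400/294) = t·(1/13.2 − 1/73.1).
log₂(8.1633) = 3.0291; 1/13.2 − 1/73.1 = 0.062078.
t = 3.0291 / 0.062078 ≈ 48.796 hours.

49 hours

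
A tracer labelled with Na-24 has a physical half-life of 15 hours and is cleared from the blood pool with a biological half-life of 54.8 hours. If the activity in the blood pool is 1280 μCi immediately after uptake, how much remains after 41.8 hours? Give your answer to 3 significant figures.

1/t_eff = 1/t_phys + 1/t_biol = 1/15 + 1/54.8 = 0.084915 per hour.
t_eff = 15 × 54.8 / (15 + 54.8) ≈ 11.777 hours.
Remaining = 1280 × (1/2)^(41.8/11.777) = 1280 × (1/2)^3.5494 ≈ 109.33 μCi.

109 μCi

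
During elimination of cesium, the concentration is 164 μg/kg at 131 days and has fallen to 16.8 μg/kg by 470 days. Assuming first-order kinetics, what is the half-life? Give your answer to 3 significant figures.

Over Δt = 470 − 131 = 339 days, the level fell by a factor of 164/16.8 ≈ 9.7619.
n = log₂(9.7619) ≈ 3.2872 half-lives, so t½ = 339/3.2872 ≈ 103.13 days.

103 days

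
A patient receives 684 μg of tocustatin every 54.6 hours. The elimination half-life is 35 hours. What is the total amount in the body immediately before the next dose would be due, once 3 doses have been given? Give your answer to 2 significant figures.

340 μg

The 3 doses were given 163.8, 109.2, 54.6 hours ago.
Total = 684·(1/2)^(163.8/35) + 684·(1/2)^(109.2/35) + 684·(1/2)^(54.6/35)
      = 26.683 + 78.676 + 231.98 ≈ 337.34 μg.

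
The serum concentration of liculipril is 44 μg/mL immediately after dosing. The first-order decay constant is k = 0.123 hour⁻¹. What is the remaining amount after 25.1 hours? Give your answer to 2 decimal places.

2.01 μg/mL

t½ = ln 2 / k = 0.69315 / 0.123 ≈ 5.6353 hours.
Number of half-lives: n = 25.1/5.6353 ≈ 4.454.
Remaining = 44 × (1/2)^4.454 = 44 × 0.045625 ≈ 2.0075 μg/mL.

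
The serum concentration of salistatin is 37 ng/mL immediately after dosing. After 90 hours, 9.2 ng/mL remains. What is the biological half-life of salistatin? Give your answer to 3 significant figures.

A/A₀ = 9.2/37 ≈ 0.24865.
n = log₂(4.0217) ≈ 2.0078 half-lives elapsed in 90 hours.
t½ = 90/2.0078 ≈ 44.825 hours.

44.8 hours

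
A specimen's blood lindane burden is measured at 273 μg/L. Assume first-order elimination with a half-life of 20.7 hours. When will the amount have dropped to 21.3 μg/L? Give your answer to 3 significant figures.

Fraction remaining = 21.3/273 ≈ 0.078022.
n = log₂(273/21.3) = ln(12.817)/ln 2 ≈ 3.68 half-lives.
t = n × t½ = 3.68 × 20.7 ≈ 76.175 hours.

76.2 hours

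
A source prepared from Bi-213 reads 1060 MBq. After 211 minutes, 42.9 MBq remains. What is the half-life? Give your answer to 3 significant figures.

A/A₀ = 42.9/1060 ≈ 0.040472.
n = log₂(24.709) ≈ 4.6269 half-lives elapsed in 211 minutes.
t½ = 211/4.6269 ≈ 45.602 minutes.

45.6 minutes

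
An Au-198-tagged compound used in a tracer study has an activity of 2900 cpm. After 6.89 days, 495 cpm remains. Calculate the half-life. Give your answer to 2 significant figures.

A/A₀ = 495/2900 ≈ 0.17069.
n = log₂(5.8586) ≈ 2.5506 half-lives elapsed in 6.89 days.
t½ = 6.89/2.5506 ≈ 2.7014 days.

2.7 days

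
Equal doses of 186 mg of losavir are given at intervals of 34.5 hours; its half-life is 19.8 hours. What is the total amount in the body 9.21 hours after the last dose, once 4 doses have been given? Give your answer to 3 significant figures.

191 mg

The 4 doses were given 112.71, 78.21, 43.71, 9.21 hours ago.
Total = 186·(1/2)^(112.71/19.8) + 186·(1/2)^(78.21/19.8) + 186·(1/2)^(43.71/19.8) + 186·(1/2)^(9.21/19.8)
      = 3.5969 + 12.035 + 40.269 + 134.74 ≈ 190.64 mg.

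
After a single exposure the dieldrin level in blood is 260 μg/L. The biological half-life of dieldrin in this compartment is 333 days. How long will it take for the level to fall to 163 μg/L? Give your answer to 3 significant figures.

224 days

Fraction remaining = 163/260 ≈ 0.62692.
n = log₂(260/163) = ln(1.5951)/ln 2 ≈ 0.67364 half-lives.
t = n × t½ = 0.67364 × 333 ≈ 224.32 days.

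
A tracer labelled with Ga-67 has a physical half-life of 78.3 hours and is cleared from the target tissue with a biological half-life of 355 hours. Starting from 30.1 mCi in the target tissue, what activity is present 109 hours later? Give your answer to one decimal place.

1/t_eff = 1/t_phys + 1/t_biol = 1/78.3 + 1/355 = 0.015588 per hour.
t_eff = 78.3 × 355 / (78.3 + 355) ≈ 64.151 hours.
Remaining = 30.1 × (1/2)^(109/64.151) = 30.1 × (1/2)^1.6991 ≈ 9.27 mCi.

9.3 mCi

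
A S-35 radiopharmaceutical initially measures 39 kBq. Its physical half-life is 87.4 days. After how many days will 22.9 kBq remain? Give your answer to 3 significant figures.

Fraction remaining = 22.9/39 ≈ 0.58718.
n = log₂(39/22.9) = ln(1.7031)/ln 2 ≈ 0.76813 half-lives.
t = n × t½ = 0.76813 × 87.4 ≈ 67.134 days.

67.1 days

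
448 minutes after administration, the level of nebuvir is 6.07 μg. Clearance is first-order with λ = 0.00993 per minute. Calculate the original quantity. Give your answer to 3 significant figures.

519 μg

t½ = ln 2 / λ = 0.69315 / 0.00993 ≈ 69.803 minutes.
Number of half-lives elapsed: n = 448/69.803 ≈ 6.418.
A₀ = A × 2^n = 6.07 × 2^6.418 = 6.07 × 85.511 ≈ 519.05 μg.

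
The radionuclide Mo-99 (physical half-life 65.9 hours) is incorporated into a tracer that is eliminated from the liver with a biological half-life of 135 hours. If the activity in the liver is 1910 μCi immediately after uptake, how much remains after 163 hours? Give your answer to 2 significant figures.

150 μCi

1/t_eff = 1/t_phys + 1/t_biol = 1/65.9 + 1/135 = 0.022582 per hour.
t_eff = 65.9 × 135 / (65.9 + 135) ≈ 44.283 hours.
Remaining = 1910 × (1/2)^(163/44.283) = 1910 × (1/2)^3.6809 ≈ 148.93 μCi.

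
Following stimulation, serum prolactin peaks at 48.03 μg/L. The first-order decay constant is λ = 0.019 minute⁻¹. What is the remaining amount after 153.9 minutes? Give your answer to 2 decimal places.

2.58 μg/L

t½ = ln 2 / λ = 0.69315 / 0.019 ≈ 36.481 minutes.
Number of half-lives: n = 153.9/36.481 ≈ 4.2186.
Remaining = 48.03 × (1/2)^4.2186 = 48.03 × 0.053713 ≈ 2.5798 μg/L.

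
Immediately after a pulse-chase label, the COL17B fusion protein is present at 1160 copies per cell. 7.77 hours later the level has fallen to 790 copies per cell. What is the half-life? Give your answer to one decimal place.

14.0 hours

A/A₀ = 790/1160 ≈ 0.68103.
n = log₂(1.4684) ≈ 0.5542 half-lives elapsed in 7.77 hours.
t½ = 7.77/0.5542 ≈ 14.02 hours.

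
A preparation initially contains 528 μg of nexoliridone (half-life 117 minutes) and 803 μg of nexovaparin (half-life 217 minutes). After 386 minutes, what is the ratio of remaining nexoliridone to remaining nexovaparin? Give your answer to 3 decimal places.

nexoliridone: 528 × (1/2)^(386/117) = 528 × (1/2)^3.2991 ≈ 53.64 μg.
nexovaparin: 803 × (1/2)^(386/217) = 803 × (1/2)^1.7788 ≈ 234.01 μg.
Ratio ≈ 53.64 / 234.01 ≈ 0.22922.

0.229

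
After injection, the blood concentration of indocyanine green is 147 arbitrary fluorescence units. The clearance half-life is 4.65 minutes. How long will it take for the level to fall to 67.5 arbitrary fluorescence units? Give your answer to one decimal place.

Fraction remaining = 67.5/147 ≈ 0.45918.
n = log₂(147/67.5) = ln(2.1778)/ln 2 ≈ 1.1229 half-lives.
t = n × t½ = 1.1229 × 4.65 ≈ 5.2213 minutes.

5.2 minutes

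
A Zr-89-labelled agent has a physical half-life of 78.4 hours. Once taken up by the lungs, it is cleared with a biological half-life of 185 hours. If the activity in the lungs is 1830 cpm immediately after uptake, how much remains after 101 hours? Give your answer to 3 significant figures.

513 cpm

1/t_eff = 1/t_phys + 1/t_biol = 1/78.4 + 1/185 = 0.018161 per hour.
t_eff = 78.4 × 185 / (78.4 + 185) ≈ 55.065 hours.
Remaining = 1830 × (1/2)^(101/55.065) = 1830 × (1/2)^1.8342 ≈ 513.21 cpm.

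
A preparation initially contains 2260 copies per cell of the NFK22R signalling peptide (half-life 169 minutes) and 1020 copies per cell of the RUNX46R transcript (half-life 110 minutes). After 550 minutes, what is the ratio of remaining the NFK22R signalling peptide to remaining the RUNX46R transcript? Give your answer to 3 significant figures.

7.43

NFK22R signalling peptide: 2260 × (1/2)^(550/169) = 2260 × (1/2)^3.2544 ≈ 236.82 copies per cell.
RUNX46R transcript: 1020 × (1/2)^(550/110) = 1020 × (1/2)^5 ≈ 31.875 copies per cell.
Ratio ≈ 236.82 / 31.875 ≈ 7.4298.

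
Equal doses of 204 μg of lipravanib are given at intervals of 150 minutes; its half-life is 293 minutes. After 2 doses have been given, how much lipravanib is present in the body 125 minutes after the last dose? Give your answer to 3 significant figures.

258 μg

The 2 doses were given 275, 125 minutes ago.
Total = 204·(1/2)^(275/293) + 204·(1/2)^(125/293)
      = 106.44 + 151.78 ≈ 258.21 μg.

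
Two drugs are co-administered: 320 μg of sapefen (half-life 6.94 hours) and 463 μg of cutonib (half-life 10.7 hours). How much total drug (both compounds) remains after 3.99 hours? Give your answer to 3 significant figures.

sapefen: 320 × (1/2)^(3.99/6.94) = 320 × (1/2)^0.57493 ≈ 214.82 μg.
cutonib: 463 × (1/2)^(3.99/10.7) = 463 × (1/2)^0.3729 ≈ 357.54 μg.
Total = 214.82 + 357.54 ≈ 572.36 μg.

572 μg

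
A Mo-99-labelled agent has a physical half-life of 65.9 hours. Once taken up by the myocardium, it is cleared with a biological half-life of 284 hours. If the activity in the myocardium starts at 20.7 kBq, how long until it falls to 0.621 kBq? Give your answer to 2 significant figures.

1/t_eff = 1/t_phys + 1/t_biol = 1/65.9 + 1/284 = 0.018696 per hour.
t_eff = 65.9 × 284 / (65.9 + 284) ≈ 53.488 hours.
n = log₂(20.7/0.621) ≈ 5.0589; t = 5.0589 × 53.488 ≈ 270.59 hours.

270 hours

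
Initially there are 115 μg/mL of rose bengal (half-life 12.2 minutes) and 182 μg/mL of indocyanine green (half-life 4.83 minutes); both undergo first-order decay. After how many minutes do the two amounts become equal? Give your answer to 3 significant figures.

Set 115·(1/2)^(t/12.2) = 182·(1/2)^(t/4.83).
Taking log₂: log₂(115/182) = t·(1/12.2 − 1/4.83).
log₂(0.63187) = -0.6623; 1/12.2 − 1/4.83 = -0.12507.
t = -0.6623 / -0.12507 ≈ 5.2954 minutes.

5.30 minutes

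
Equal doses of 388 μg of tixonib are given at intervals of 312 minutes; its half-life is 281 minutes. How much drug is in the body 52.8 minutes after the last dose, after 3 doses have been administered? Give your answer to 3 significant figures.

571 μg

The 3 doses were given 676.8, 364.8, 52.8 minutes ago.
Total = 388·(1/2)^(676.8/281) + 388·(1/2)^(364.8/281) + 388·(1/2)^(52.8/281)
      = 73.078 + 157.77 + 340.62 ≈ 571.47 μg.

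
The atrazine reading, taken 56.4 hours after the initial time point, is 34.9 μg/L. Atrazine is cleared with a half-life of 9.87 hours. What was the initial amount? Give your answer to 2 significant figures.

Number of half-lives elapsed: n = 56.4/9.87 ≈ 5.7143.
A₀ = A × 2^n = 34.9 × 2^5.7143 = 34.9 × 52.501 ≈ 1832.3 μg/L.

1800 μg/L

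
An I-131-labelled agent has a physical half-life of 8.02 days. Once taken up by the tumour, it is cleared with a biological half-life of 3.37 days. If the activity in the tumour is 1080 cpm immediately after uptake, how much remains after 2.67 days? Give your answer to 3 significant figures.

495 cpm

1/t_eff = 1/t_phys + 1/t_biol = 1/8.02 + 1/3.37 = 0.42142 per day.
t_eff = 8.02 × 3.37 / (8.02 + 3.37) ≈ 2.3729 days.
Remaining = 1080 × (1/2)^(2.67/2.3729) = 1080 × (1/2)^1.1252 ≈ 495.11 cpm.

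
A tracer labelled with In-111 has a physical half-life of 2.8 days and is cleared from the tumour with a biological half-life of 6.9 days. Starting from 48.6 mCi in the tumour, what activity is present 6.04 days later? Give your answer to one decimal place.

5.9 mCi

1/t_eff = 1/t_phys + 1/t_biol = 1/2.8 + 1/6.9 = 0.50207 per day.
t_eff = 2.8 × 6.9 / (2.8 + 6.9) ≈ 1.9918 days.
Remaining = 48.6 × (1/2)^(6.04/1.9918) = 48.6 × (1/2)^3.0325 ≈ 5.9397 mCi.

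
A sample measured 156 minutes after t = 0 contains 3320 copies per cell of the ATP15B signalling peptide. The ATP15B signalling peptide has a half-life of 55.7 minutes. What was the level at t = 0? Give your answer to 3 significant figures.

Number of half-lives elapsed: n = 156/55.7 ≈ 2.8007.
A₀ = A × 2^n = 3320 × 2^2.8007 = 3320 × 6.9679 ≈ 23133 copies per cell.

23100 copies per cell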